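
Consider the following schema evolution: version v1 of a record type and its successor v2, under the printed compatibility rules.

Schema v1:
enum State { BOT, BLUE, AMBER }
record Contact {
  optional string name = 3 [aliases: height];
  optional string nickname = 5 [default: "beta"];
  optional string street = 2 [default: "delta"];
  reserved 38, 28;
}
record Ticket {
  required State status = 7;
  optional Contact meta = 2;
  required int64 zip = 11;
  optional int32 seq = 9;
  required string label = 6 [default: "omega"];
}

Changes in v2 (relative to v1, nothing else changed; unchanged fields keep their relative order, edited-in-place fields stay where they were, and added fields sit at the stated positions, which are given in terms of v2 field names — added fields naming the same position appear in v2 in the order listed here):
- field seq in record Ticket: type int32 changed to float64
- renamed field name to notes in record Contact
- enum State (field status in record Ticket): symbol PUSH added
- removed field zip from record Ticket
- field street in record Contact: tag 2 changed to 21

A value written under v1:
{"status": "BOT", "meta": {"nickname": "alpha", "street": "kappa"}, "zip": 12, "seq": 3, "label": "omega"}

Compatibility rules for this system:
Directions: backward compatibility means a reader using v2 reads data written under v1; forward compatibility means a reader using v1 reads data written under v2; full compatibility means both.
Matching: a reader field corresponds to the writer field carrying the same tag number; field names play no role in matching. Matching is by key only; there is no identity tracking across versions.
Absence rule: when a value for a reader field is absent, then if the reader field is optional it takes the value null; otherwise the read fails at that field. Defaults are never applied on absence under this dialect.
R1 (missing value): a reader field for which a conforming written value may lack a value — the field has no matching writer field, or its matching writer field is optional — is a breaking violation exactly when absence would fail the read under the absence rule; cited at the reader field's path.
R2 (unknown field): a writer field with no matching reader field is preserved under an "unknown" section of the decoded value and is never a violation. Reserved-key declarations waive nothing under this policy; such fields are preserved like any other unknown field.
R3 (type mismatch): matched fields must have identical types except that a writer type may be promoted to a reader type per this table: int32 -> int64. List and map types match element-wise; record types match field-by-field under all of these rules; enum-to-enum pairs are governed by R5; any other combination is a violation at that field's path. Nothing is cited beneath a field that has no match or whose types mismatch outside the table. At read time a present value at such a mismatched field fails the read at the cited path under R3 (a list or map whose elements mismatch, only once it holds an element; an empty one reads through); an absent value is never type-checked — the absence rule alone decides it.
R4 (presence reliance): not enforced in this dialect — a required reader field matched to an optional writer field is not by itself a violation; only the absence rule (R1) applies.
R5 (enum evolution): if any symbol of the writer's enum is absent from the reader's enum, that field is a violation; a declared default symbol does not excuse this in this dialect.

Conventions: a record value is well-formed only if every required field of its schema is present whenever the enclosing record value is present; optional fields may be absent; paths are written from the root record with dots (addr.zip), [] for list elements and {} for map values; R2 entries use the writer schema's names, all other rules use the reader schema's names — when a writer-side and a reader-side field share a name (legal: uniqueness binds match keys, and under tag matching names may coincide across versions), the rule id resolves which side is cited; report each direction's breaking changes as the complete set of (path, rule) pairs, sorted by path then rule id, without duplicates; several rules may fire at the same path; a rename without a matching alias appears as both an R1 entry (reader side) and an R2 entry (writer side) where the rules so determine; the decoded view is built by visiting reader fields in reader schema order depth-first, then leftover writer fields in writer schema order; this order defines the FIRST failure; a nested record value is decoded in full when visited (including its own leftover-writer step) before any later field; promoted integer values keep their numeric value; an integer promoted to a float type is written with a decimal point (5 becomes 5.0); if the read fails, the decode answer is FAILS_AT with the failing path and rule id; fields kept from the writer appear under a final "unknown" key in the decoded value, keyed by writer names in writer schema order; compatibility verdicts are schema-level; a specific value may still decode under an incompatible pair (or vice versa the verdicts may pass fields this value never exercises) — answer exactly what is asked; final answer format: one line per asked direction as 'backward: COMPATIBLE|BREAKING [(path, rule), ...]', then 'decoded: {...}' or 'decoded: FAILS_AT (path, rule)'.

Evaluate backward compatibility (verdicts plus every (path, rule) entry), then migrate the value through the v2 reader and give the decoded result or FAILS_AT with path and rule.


in Ticket below, arrows point writer -> reader
backward pass over Ticket, reader schema v2, writer schema v1:
  State -> State, writer required: status aligns to status
  Contact -> Contact, writer optional: meta aligns to meta
  int32 -> float64, writer optional: seq aligns to seq
  string -> string, writer required: label aligns to label
  writer field zip has no reader counterpart
  string -> string, writer optional: meta.notes aligns to meta.name
  string -> string, writer optional: meta.nickname aligns to meta.nickname
  meta.street has no writer counterpart
  writer field meta.street has no reader counterpart
  rule R3 violated at seq
  backward on Ticket therefore BREAKING (1)
migrating the Ticket value to v2:
  status := "BOT"
  meta.notes := null (not supplied -> null)
  meta.nickname := "alpha"
  meta.street := null (not supplied -> null)
  writer meta.street: kept under "unknown"
  read fails at seq under R3
  => FAILS_AT (seq, R3)
the other Ticket changes do not affect what is asked:
  renamed field name to notes in record Contact -> fires no rule on Ticket, leaving the asked answer as it is
  enum State (field status in record Ticket): symbol PUSH added -> fires only in the forward direction of Ticket, which is not asked here
  removed field zip from record Ticket -> fires only in the forward direction of Ticket, which is not asked here
  field street in record Contact: tag 2 changed to 21 -> fires no rule on Ticket, leaving the asked answer as it is

backward: BREAKING [(seq, R3)]; decoded: FAILS_AT (seq, R3)


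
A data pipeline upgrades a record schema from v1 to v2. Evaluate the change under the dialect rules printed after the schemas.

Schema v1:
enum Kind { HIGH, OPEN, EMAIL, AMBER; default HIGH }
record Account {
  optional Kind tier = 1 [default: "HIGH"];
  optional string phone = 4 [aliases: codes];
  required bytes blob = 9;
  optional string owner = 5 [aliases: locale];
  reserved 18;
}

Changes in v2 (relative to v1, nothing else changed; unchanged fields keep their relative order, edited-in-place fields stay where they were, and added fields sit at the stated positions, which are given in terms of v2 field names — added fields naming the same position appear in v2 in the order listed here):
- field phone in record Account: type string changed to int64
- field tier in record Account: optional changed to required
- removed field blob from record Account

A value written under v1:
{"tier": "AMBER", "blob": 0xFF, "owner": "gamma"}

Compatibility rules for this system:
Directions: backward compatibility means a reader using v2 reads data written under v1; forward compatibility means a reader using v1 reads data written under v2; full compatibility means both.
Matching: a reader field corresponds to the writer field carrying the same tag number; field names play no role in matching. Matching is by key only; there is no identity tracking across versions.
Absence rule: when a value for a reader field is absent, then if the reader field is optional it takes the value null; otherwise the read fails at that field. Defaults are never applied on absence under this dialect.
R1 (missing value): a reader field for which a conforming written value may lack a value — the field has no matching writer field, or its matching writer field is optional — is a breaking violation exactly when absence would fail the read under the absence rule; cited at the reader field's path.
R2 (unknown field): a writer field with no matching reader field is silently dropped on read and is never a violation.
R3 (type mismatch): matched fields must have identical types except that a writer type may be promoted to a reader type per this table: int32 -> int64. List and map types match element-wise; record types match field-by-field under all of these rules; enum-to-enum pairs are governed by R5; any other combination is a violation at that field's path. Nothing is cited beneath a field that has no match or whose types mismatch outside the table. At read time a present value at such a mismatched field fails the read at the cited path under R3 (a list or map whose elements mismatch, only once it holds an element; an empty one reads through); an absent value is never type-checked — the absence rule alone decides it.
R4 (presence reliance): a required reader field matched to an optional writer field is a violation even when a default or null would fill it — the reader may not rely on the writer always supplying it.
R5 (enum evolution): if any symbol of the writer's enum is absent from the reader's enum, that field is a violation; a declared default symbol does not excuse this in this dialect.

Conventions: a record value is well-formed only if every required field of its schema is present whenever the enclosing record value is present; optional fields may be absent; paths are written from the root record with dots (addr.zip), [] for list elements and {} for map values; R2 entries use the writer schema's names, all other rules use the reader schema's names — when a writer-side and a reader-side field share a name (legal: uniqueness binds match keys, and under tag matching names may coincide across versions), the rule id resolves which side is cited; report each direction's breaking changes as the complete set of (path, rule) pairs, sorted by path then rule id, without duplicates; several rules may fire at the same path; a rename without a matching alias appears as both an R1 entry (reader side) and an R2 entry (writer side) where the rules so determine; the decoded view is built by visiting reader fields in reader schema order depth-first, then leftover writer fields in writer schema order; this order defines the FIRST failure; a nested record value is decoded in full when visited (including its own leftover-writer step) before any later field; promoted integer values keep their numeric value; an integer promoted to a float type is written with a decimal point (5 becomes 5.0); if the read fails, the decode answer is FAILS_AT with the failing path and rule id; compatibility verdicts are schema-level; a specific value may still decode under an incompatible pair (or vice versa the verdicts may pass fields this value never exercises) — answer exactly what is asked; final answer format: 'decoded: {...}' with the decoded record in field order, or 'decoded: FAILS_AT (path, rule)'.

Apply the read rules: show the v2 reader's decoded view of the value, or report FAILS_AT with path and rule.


each type pair in Account: writer, then reader
migrating the Account value to v2:
  tier := "AMBER"
  phone := null (absent, optional -> null)
  owner := "gamma"
  writer blob: unknown -> dropped
  => decoded: {"tier": "AMBER", "phone": null, "owner": "gamma"}
remaining Account differences; none change what is asked:
  field phone in record Account: type string changed to int64 -> a verdict-level change on Account — the shown value reads the same
  field tier in record Account: optional changed to required -> a verdict-level change on Account — the shown value reads the same

decoded: {"tier": "AMBER", "phone": null, "owner": "gamma"}


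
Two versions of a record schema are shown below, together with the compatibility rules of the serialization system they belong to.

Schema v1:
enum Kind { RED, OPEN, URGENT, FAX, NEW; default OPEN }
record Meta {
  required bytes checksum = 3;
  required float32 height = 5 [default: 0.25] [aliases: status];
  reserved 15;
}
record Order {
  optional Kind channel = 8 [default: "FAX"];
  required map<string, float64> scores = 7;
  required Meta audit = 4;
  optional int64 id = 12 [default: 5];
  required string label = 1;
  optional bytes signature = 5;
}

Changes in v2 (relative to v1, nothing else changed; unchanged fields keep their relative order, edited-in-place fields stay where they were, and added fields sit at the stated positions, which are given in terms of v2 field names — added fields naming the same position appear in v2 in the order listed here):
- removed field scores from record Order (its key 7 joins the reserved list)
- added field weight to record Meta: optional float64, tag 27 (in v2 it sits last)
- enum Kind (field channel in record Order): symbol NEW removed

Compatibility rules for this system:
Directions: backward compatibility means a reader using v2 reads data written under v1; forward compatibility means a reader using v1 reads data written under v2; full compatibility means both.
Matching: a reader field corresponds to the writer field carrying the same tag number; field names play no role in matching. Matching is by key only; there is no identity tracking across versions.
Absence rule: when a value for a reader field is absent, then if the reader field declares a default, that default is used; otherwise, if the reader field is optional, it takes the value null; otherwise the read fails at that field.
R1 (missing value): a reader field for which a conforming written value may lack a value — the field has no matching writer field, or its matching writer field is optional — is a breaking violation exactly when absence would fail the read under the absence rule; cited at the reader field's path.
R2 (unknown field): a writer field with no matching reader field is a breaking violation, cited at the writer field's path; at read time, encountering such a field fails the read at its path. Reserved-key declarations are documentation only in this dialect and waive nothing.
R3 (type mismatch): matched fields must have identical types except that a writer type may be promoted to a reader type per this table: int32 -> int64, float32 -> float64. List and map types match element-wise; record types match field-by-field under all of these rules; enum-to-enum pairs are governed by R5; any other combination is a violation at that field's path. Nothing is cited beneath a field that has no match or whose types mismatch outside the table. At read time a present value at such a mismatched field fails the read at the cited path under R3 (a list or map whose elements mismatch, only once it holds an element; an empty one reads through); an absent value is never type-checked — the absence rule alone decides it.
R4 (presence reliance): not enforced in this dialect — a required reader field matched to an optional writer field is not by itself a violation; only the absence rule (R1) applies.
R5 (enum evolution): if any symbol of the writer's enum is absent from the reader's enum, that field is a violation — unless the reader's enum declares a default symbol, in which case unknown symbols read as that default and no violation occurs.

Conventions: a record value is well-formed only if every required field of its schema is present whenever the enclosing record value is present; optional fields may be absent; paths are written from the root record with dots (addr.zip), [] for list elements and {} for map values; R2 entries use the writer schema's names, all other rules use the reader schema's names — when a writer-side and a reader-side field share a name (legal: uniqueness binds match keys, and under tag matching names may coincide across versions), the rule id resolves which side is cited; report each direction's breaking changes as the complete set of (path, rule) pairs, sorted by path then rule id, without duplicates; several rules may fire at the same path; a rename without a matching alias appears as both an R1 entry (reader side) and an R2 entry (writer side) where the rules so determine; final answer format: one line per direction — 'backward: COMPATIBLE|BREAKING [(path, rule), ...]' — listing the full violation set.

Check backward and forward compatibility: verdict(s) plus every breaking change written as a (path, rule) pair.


backward: BREAKING [(scores, R2)]; forward: BREAKING [(audit.weight, R2), (scores, R1)]

the writer's type comes first in each Order pair
backward on Order — v2 reading data written by v1:
  writer optional, Kind -> Kind: reader channel maps from writer channel
  writer required, Meta -> Meta: reader audit maps from writer audit
  writer optional, int64 -> int64: reader id maps from writer id
  writer required, string -> string: reader label maps from writer label
  writer optional, bytes -> bytes: reader signature maps from writer signature
  writer field scores has no reader counterpart
  writer required, bytes -> bytes: reader audit.checksum maps from writer audit.checksum
  writer required, float32 -> float32: reader audit.height maps from writer audit.height
  no writer field matches reader audit.weight
  rule R2 violated at scores
  => 1 violation(s): backward is BREAKING for Order
forward on Order — v1 reading data written by v2:
  writer optional, Kind -> Kind: reader channel maps from writer channel
  no writer field matches reader scores
  writer required, Meta -> Meta: reader audit maps from writer audit
  writer optional, int64 -> int64: reader id maps from writer id
  writer required, string -> string: reader label maps from writer label
  writer optional, bytes -> bytes: reader signature maps from writer signature
  writer required, bytes -> bytes: reader audit.checksum maps from writer audit.checksum
  writer required, float32 -> float32: reader audit.height maps from writer audit.height
  writer field audit.weight has no reader counterpart
  rule R2 violated at audit.weight
  rule R1 violated at scores
  => 2 violation(s): forward is BREAKING for Order


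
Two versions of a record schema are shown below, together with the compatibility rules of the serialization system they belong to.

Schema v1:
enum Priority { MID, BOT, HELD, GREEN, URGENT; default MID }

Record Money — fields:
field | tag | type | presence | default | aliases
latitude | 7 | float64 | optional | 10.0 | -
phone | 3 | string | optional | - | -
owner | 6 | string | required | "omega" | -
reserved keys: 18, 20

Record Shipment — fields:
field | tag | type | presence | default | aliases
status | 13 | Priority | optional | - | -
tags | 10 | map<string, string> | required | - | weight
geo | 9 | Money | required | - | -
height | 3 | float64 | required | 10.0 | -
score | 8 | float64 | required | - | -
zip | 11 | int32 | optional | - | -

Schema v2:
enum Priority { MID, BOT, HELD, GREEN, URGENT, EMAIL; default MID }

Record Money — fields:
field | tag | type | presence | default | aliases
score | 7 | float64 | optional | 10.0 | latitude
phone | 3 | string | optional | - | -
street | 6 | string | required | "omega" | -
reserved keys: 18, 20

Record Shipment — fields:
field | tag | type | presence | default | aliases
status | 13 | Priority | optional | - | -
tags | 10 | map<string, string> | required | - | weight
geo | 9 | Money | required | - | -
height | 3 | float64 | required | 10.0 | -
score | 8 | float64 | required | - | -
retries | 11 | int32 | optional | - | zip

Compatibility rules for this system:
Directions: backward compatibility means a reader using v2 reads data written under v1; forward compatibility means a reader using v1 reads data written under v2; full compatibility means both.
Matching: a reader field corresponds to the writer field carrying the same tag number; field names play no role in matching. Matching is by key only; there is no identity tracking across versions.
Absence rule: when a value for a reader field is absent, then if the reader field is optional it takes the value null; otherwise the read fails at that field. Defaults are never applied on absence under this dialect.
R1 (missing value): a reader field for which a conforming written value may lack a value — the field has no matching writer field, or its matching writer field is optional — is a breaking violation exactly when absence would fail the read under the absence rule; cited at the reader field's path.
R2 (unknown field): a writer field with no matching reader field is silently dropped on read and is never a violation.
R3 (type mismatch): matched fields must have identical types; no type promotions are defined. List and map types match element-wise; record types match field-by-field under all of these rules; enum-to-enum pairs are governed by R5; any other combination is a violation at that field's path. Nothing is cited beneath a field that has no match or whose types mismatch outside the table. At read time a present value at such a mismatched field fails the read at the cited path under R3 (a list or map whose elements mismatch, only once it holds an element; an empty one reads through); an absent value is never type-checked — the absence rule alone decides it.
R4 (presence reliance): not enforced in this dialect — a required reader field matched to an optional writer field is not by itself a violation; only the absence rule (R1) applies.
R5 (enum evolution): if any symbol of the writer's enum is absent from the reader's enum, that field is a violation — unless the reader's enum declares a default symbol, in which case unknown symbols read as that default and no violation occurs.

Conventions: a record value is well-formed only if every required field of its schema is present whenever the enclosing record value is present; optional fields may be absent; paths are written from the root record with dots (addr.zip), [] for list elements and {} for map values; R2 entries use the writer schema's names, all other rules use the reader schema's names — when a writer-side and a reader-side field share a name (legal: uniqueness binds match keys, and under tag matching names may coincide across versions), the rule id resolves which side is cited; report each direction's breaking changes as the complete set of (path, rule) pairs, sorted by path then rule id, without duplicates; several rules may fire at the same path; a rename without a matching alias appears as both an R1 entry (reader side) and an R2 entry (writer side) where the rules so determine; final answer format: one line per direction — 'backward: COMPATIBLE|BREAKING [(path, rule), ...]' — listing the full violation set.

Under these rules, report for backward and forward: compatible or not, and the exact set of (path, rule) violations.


backward: COMPATIBLE []; forward: COMPATIBLE []

the writer's type comes first in each Shipment pair
backward on Shipment — v2 reading data written by v1:
  status <- status (Priority -> Priority, writer optional)
  tags <- tags (map<string, string> -> map<string, string>, writer required)
  geo <- geo (Money -> Money, writer required)
  height <- height (float64 -> float64, writer required)
  score <- score (float64 -> float64, writer required)
  retries <- zip (int32 -> int32, writer optional)
  geo.score <- geo.latitude (float64 -> float64, writer optional)
  geo.phone <- geo.phone (string -> string, writer optional)
  geo.street <- geo.owner (string -> string, writer required)
  nothing fires on Shipment: backward is COMPATIBLE
forward on Shipment — v1 reading data written by v2:
  status <- status (Priority -> Priority, writer optional)
  tags <- tags (map<string, string> -> map<string, string>, writer required)
  geo <- geo (Money -> Money, writer required)
  height <- height (float64 -> float64, writer required)
  score <- score (float64 -> float64, writer required)
  zip <- retries (int32 -> int32, writer optional)
  geo.latitude <- geo.score (float64 -> float64, writer optional)
  geo.phone <- geo.phone (string -> string, writer optional)
  geo.owner <- geo.street (string -> string, writer required)
  nothing fires on Shipment: forward is COMPATIBLE


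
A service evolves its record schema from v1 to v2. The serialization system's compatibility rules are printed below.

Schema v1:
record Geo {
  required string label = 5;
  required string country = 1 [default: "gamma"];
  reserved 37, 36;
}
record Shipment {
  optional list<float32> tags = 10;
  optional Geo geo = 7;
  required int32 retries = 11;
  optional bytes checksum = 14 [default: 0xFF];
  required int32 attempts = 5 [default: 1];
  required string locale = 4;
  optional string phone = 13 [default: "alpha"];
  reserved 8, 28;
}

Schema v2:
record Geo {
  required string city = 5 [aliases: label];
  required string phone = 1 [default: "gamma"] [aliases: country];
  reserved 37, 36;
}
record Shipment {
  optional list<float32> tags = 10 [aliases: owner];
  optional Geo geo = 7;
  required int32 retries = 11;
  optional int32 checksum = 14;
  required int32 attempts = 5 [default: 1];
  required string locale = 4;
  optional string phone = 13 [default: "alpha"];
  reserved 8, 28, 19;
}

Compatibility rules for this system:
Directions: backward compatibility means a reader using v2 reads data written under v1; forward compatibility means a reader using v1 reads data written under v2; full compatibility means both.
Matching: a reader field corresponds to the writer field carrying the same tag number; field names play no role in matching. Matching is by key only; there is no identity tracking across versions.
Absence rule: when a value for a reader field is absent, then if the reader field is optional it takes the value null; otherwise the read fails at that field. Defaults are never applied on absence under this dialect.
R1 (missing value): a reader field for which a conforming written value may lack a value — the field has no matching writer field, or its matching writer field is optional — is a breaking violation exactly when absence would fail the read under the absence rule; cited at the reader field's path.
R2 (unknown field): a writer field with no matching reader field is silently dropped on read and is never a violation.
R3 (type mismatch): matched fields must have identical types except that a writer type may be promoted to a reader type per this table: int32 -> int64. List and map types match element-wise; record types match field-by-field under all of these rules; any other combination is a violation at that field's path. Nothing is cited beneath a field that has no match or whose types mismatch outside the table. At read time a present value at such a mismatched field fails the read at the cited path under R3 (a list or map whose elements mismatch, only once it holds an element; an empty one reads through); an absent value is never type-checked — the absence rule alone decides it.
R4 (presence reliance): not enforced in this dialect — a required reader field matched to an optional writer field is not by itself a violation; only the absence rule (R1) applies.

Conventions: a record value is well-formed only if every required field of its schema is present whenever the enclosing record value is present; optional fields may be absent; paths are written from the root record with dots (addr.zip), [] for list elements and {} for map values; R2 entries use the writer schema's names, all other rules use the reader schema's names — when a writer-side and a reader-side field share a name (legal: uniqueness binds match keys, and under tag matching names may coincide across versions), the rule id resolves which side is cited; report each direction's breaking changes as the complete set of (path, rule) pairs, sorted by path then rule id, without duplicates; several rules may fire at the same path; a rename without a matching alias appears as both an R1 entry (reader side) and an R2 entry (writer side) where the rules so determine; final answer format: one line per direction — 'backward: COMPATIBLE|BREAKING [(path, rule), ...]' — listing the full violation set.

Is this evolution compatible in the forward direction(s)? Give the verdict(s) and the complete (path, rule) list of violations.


each type pair in Shipment: writer, then reader
forward on Shipment — v1 reading data written by v2:
  writer optional, list<float32> -> list<float32>: reader tags maps from writer tags
  writer optional, Geo -> Geo: reader geo maps from writer geo
  writer required, int32 -> int32: reader retries maps from writer retries
  writer optional, int32 -> bytes: reader checksum maps from writer checksum
  writer required, int32 -> int32: reader attempts maps from writer attempts
  writer required, string -> string: reader locale maps from writer locale
  writer optional, string -> string: reader phone maps from writer phone
  writer required, string -> string: reader geo.label maps from writer geo.city
  writer required, string -> string: reader geo.country maps from writer geo.phone
  R3 fires at checksum
  => 1 violation(s): forward is BREAKING for Shipment
remaining Shipment differences; none change what is asked:
  renamed field country to phone in record Geo (alias country declared on the renamed field) -> inert for the asked Shipment verdict: nothing fires
  renamed field label to city in record Geo (alias label declared on the renamed field) -> inert for the asked Shipment verdict: nothing fires

forward: BREAKING [(checksum, R3)]


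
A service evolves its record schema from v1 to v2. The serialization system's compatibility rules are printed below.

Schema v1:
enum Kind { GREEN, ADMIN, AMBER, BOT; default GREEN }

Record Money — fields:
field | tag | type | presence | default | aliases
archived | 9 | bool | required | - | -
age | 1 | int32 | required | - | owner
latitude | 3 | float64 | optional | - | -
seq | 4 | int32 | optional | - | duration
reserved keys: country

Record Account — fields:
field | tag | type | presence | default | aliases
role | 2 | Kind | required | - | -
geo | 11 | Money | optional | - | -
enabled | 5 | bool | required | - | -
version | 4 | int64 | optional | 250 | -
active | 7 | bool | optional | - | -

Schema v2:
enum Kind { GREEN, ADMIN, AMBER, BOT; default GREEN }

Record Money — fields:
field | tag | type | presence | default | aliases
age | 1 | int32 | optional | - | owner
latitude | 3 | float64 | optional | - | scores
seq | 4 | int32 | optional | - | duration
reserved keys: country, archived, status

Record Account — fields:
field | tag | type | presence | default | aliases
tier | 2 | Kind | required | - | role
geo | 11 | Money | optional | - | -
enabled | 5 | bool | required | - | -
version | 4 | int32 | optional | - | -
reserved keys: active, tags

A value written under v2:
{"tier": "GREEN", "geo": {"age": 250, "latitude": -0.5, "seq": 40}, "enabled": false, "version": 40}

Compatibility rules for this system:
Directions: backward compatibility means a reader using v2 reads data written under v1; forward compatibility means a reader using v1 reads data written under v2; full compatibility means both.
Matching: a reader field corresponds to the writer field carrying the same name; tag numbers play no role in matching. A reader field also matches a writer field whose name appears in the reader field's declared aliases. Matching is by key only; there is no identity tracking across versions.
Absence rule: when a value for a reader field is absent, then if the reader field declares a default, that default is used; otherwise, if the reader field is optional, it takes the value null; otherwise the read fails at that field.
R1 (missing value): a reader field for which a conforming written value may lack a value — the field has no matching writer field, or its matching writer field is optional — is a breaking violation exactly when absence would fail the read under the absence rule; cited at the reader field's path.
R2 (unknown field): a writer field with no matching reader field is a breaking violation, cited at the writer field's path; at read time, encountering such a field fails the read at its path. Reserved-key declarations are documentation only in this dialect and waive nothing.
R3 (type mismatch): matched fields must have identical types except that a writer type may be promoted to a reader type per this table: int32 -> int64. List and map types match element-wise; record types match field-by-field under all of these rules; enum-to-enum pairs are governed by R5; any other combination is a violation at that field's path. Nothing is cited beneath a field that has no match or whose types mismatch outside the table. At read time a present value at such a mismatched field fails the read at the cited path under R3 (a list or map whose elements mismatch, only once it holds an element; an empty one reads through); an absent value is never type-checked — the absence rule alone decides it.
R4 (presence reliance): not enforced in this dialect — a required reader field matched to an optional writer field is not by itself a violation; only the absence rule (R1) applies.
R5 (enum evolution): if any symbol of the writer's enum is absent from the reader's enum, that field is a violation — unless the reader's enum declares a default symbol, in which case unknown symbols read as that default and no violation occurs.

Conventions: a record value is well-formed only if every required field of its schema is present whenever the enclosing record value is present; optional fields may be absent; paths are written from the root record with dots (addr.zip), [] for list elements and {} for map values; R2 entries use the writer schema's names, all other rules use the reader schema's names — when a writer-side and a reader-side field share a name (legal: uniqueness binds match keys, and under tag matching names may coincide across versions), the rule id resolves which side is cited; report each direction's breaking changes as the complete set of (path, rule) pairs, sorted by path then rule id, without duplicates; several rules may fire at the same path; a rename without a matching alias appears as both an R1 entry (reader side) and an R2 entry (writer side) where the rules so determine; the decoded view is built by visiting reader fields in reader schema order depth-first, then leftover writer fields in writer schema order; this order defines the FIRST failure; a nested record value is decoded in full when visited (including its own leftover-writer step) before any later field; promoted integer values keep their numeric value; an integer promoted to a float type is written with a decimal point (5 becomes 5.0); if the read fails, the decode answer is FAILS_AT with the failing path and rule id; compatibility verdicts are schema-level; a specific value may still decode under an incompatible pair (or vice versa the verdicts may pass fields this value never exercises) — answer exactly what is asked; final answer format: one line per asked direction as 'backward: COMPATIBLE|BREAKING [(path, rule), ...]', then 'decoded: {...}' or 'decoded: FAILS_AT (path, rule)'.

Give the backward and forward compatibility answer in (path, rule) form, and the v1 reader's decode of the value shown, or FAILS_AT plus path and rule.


backward: BREAKING [(active, R2), (geo.archived, R2), (version, R3)]; forward: BREAKING [(geo.age, R1), (geo.archived, R1), (role, R1), (tier, R2)]; decoded: FAILS_AT (role, R1)

each type pair in Account: writer, then reader
checking backward for Account: reader v2 against writer v1:
  Kind -> Kind, writer required: tier aligns to role
  Money -> Money, writer optional: geo aligns to geo
  bool -> bool, writer required: enabled aligns to enabled
  int64 -> int32, writer optional: version aligns to version
  leftover writer field: active
  int32 -> int32, writer required: geo.age aligns to geo.age
  float64 -> float64, writer optional: geo.latitude aligns to geo.latitude
  int32 -> int32, writer optional: geo.seq aligns to geo.seq
  leftover writer field: geo.archived
  violation R2 at active
  violation R2 at geo.archived
  violation R3 at version
  => backward verdict for Account: BREAKING, 3 violation(s)
checking forward for Account: reader v1 against writer v2:
  role: no writer-side match
  Money -> Money, writer optional: geo aligns to geo
  bool -> bool, writer required: enabled aligns to enabled
  int32 -> int64, writer optional: version aligns to version
  active: no writer-side match
  leftover writer field: tier
  geo.archived: no writer-side match
  int32 -> int32, writer optional: geo.age aligns to geo.age
  float64 -> float64, writer optional: geo.latitude aligns to geo.latitude
  int32 -> int32, writer optional: geo.seq aligns to geo.seq
  violation R1 at geo.age
  violation R1 at geo.archived
  violation R1 at role
  violation R2 at tier
  => forward verdict for Account: BREAKING, 4 violation(s)
decode walk for Account under reader schema v1:
  read fails at role under R1 (no fill)
  => FAILS_AT (role, R1)


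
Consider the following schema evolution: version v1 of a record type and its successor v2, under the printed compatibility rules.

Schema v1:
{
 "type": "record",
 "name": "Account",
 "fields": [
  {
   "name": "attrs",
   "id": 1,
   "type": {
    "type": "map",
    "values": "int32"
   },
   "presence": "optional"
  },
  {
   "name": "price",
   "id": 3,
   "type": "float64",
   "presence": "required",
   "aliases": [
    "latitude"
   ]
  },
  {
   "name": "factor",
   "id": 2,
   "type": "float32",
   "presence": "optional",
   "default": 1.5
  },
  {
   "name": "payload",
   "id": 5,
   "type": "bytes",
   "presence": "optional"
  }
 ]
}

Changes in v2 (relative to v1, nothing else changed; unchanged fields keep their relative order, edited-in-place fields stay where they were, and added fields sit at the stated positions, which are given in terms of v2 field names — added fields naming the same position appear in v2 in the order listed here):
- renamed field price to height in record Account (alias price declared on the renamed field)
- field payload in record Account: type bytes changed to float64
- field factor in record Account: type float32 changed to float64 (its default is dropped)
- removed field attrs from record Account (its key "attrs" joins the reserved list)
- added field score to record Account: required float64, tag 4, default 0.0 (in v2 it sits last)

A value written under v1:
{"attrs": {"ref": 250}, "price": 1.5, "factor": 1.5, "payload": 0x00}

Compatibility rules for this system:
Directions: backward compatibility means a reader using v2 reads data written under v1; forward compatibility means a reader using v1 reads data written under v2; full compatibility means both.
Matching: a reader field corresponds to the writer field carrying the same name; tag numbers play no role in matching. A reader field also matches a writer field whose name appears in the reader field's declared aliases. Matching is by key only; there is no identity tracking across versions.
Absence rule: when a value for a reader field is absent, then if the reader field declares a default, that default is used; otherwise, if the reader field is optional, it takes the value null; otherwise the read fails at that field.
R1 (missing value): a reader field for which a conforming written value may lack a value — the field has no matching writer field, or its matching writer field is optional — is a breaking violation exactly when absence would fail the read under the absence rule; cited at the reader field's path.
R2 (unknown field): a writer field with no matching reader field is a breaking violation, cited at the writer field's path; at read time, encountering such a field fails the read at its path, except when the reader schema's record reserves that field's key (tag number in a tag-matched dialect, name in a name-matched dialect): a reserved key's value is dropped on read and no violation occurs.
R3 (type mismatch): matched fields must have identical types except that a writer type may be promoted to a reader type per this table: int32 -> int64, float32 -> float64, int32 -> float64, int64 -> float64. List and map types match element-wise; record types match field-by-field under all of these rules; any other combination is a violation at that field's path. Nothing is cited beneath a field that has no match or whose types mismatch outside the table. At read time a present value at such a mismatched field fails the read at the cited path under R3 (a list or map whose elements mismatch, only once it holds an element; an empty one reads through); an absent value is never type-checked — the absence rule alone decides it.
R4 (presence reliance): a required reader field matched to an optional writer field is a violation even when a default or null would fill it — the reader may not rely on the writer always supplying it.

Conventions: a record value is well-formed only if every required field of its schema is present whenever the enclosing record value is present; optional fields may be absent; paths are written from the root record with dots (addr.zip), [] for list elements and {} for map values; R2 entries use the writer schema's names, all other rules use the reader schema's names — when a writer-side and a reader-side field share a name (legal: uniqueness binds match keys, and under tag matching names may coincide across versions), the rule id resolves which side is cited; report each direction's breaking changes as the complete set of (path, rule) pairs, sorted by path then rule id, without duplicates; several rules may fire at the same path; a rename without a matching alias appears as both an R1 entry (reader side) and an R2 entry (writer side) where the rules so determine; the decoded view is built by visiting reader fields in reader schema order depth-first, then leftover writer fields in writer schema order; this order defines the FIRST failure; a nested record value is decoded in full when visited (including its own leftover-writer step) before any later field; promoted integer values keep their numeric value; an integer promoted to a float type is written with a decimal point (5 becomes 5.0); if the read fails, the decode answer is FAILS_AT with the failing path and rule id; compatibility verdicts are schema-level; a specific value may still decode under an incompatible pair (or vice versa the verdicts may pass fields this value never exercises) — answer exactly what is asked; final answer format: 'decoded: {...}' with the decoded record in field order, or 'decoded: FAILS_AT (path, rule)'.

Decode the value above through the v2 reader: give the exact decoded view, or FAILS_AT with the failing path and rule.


each type pair in Account: writer, then reader
decoding the Account value with the v2 reader:
  height := 1.5 (from writer price)
  factor := 1.5 (float32 -> float64)
  read fails at payload under R3
  => FAILS_AT (payload, R3)
the rest of the Account diff is inert for this question:
  renamed field price to height in record Account (alias price declared on the renamed field) -> shifts the Account verdicts, not this decode
  field factor in record Account: type float32 changed to float64 (its default is dropped) -> shifts the Account verdicts, not this decode
  removed field attrs from record Account (its key "attrs" joins the reserved list) -> inert under this dialect — no rule fires on Account and the result does not move
  added field score to record Account: required float64, tag 4, default 0.0 (in v2 it sits last) -> shifts the Account verdicts, not this decode

decoded: FAILS_AT (payload, R3)
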